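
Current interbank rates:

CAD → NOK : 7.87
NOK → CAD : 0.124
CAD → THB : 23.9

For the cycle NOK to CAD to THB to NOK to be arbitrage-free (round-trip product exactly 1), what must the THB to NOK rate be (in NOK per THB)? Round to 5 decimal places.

0.33743

Known legs of the cycle: 0.124 × 23.9 = 2.9636
For no arbitrage the full-cycle product must be 1, so the missing rate is 1 / 2.9636 ≈ 0.3374275.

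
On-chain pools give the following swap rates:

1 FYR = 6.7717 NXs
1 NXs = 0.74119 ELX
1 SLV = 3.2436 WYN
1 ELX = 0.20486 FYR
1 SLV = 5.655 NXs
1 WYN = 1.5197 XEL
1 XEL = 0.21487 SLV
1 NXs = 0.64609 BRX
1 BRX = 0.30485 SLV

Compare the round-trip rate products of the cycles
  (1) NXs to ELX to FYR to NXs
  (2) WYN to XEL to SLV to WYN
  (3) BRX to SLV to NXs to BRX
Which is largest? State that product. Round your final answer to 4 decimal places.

(1) 0.74119 × 0.20486 × 6.7717 = 1.02822
(2) 1.5197 × 0.21487 × 3.2436 = 1.05916
(3) 0.30485 × 5.655 × 0.64609 = 1.11381
Highest is cycle (3) at 1.1138 (>1, arbitrage).

1.1138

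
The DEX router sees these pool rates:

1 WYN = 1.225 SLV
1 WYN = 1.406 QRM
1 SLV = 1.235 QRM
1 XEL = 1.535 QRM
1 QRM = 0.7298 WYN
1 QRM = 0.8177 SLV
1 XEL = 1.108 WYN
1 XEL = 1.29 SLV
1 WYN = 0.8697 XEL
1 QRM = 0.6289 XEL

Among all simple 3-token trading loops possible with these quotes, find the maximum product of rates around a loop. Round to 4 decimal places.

SLV→QRM→WYN→SLV: 1.235 × 0.7298 × 1.225 = 1.10410
SLV→QRM→XEL→SLV: 1.235 × 0.6289 × 1.29 = 1.00193
XEL→WYN→QRM→XEL: 1.108 × 1.406 × 0.6289 = 0.97973
XEL→QRM→WYN→XEL: 1.535 × 0.7298 × 0.8697 = 0.97428
Maximum is SLV→QRM→WYN→SLV at 1.1041; arbitrage exists.

1.1041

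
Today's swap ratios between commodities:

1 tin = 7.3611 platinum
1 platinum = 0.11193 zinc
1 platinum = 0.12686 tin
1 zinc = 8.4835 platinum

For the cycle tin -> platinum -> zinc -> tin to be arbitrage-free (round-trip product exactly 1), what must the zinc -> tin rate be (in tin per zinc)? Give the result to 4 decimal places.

1.2137

Known legs of the cycle: 7.3611 × 0.11193 = 0.823927923
For no arbitrage the full-cycle product must be 1, so the missing rate is 1 / 0.823927923 ≈ 1.213698.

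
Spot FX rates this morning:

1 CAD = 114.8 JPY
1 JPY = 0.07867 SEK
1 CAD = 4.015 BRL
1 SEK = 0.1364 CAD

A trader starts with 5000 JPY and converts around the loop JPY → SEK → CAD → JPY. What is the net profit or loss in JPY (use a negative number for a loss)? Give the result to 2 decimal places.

1159.36

5000 JPY × 0.07867 = 393.35 SEK
393.35 SEK × 0.1364 = 53.65294 CAD
53.65294 CAD × 114.8 = 6159.357512 JPY
Net change: 6159.357512 − 5000 = 1159.357512 JPY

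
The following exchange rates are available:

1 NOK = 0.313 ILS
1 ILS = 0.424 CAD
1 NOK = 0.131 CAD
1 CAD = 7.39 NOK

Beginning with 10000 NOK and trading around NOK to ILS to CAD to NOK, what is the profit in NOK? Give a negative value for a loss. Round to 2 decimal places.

-192.58

10000 NOK × 0.313 = 3130 ILS
3130 ILS × 0.424 = 1327.12 CAD
1327.12 CAD × 7.39 = 9807.4168 NOK
Net change: 9807.4168 − 10000 = -192.5832 NOK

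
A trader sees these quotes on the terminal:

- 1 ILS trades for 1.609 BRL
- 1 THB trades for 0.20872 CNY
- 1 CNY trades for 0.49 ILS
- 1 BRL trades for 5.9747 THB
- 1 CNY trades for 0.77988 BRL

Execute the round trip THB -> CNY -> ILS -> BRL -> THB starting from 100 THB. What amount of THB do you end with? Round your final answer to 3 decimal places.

100 THB × 0.20872 = 20.872 CNY
20.872 CNY × 0.49 = 10.22728 ILS
10.22728 ILS × 1.609 = 16.45569352 BRL
16.45569352 BRL × 5.9747 = 98.317832073944 THB

98.318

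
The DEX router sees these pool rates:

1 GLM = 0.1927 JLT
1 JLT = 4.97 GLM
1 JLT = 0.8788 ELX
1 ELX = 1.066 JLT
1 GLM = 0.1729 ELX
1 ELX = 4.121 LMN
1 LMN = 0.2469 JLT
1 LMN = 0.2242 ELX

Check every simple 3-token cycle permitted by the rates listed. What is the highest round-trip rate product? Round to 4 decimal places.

0.9160

JLT→GLM→ELX→JLT: 4.97 × 0.1729 × 1.066 = 0.91603
LMN→JLT→ELX→LMN: 0.2469 × 0.8788 × 4.121 = 0.89416
Maximum is JLT→GLM→ELX→JLT at 0.9160; no arbitrage — every cycle loses value.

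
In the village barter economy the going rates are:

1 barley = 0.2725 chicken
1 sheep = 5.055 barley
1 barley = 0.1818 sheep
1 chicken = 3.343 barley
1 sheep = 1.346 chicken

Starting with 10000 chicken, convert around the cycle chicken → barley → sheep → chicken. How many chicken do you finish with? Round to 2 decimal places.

8180.41

10000 chicken × 3.343 = 33430 barley
33430 barley × 0.1818 = 6077.574 sheep
6077.574 sheep × 1.346 = 8180.414604 chicken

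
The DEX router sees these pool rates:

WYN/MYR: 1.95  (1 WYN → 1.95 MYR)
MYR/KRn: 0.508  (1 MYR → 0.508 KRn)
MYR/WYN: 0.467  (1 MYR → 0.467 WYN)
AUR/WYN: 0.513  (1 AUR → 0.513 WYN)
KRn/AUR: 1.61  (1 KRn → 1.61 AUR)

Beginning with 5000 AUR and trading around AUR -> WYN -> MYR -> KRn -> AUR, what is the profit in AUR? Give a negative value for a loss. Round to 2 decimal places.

5000 AUR × 0.513 = 2565 WYN
2565 WYN × 1.95 = 5001.75 MYR
5001.75 MYR × 0.508 = 2540.889 KRn
2540.889 KRn × 1.61 = 4090.83129 AUR
Net change: 4090.83129 − 5000 = -909.16871 AUR

-909.17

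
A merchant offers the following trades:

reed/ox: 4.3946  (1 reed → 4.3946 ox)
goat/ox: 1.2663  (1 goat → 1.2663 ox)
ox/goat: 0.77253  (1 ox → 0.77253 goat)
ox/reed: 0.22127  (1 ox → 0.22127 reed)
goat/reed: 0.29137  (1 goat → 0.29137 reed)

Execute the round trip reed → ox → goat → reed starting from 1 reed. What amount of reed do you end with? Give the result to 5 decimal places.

1 reed × 4.3946 = 4.3946 ox
4.3946 ox × 0.77253 = 3.394960338 goat
3.394960338 goat × 0.29137 = 0.98918959368306 reed

0.98919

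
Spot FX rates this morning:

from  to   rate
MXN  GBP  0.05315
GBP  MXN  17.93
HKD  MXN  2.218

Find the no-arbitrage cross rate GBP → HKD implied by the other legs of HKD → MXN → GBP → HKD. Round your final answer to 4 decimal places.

Known legs of the cycle: 2.218 × 0.05315 = 0.1178867
For no arbitrage the full-cycle product must be 1, so the missing rate is 1 / 0.1178867 ≈ 8.482721.

8.4827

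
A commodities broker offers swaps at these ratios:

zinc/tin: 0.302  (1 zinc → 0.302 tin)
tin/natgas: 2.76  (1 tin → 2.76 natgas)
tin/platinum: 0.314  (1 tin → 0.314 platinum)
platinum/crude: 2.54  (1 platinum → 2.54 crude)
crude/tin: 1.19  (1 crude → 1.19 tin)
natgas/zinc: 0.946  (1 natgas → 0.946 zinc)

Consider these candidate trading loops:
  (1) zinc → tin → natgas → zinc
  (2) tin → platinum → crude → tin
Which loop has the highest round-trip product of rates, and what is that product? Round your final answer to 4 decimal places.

(1) 0.302 × 2.76 × 0.946 = 0.78851
(2) 0.314 × 2.54 × 1.19 = 0.94910
Highest is cycle (2) at 0.9491 (≤1, no arbitrage).

0.9491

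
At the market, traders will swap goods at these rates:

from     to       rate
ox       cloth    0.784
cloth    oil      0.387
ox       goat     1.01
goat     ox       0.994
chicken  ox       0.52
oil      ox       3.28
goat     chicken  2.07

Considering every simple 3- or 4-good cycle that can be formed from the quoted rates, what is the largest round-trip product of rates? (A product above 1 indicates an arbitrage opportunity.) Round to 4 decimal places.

chicken→ox→goat→chicken: 0.52 × 1.01 × 2.07 = 1.08716
ox→cloth→oil→ox: 0.784 × 0.387 × 3.28 = 0.99518
Maximum is chicken→ox→goat→chicken at 1.0872; arbitrage exists.

1.0872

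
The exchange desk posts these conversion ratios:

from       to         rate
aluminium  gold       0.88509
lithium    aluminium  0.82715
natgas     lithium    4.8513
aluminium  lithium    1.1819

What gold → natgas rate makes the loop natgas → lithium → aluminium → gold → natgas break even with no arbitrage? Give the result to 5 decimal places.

0.28156

Known legs of the cycle: 4.8513 × 0.82715 × 0.88509 = 3.55164737132655
For no arbitrage the full-cycle product must be 1, so the missing rate is 1 / 3.55164737132655 ≈ 0.2815595.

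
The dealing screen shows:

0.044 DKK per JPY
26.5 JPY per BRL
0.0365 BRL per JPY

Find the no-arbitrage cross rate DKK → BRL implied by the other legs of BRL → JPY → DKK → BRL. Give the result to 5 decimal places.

Known legs of the cycle: 26.5 × 0.044 = 1.166
For no arbitrage the full-cycle product must be 1, so the missing rate is 1 / 1.166 ≈ 0.8576329.

0.85763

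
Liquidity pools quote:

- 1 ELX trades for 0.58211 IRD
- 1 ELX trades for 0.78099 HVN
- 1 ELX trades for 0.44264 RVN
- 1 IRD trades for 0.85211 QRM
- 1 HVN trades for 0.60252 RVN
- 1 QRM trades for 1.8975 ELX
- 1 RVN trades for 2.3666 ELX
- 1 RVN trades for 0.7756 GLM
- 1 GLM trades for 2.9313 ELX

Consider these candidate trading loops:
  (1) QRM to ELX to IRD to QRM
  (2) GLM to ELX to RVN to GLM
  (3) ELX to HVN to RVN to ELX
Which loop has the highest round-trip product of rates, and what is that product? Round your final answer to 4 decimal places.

1.1136

(1) 1.8975 × 0.58211 × 0.85211 = 0.94120
(2) 2.9313 × 0.44264 × 0.7756 = 1.00635
(3) 0.78099 × 0.60252 × 2.3666 = 1.11363
Highest is cycle (3) at 1.1136 (>1, arbitrage).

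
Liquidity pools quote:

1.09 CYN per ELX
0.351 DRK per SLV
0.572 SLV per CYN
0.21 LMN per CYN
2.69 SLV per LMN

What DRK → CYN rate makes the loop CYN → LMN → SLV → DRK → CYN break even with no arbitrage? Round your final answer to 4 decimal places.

Known legs of the cycle: 0.21 × 2.69 × 0.351 = 0.1982799
For no arbitrage the full-cycle product must be 1, so the missing rate is 1 / 0.1982799 ≈ 5.043376.

5.0434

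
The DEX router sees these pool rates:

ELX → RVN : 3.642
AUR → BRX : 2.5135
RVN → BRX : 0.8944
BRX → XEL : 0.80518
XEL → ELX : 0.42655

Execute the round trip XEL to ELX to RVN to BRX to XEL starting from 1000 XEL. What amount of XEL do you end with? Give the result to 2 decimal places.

1000 XEL × 0.42655 = 426.55 ELX
426.55 ELX × 3.642 = 1553.4951 RVN
1553.4951 RVN × 0.8944 = 1389.44601744 BRX
1389.44601744 BRX × 0.80518 = 1118.7541443223392 XEL

1118.75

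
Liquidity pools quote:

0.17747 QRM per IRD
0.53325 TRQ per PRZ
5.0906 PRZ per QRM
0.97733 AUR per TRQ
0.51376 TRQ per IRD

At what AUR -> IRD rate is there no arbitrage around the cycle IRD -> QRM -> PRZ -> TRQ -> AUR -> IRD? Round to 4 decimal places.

Known legs of the cycle: 0.17747 × 5.0906 × 0.53325 × 0.97733 = 0.470832048468805995
For no arbitrage the full-cycle product must be 1, so the missing rate is 1 / 0.470832048468805995 ≈ 2.123900.

2.1239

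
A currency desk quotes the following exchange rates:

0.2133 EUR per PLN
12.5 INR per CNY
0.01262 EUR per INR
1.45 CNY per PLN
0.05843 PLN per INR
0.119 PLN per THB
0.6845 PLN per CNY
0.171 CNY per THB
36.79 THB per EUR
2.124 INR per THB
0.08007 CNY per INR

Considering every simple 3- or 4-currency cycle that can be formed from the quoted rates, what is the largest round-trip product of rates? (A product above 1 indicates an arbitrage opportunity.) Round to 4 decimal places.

1.0590

CNY→INR→PLN→CNY: 12.5 × 0.05843 × 1.45 = 1.05904
THB→CNY→INR→EUR→THB: 0.171 × 12.5 × 0.01262 × 36.79 = 0.99242
THB→INR→EUR→THB: 2.124 × 0.01262 × 36.79 = 0.98615
THB→INR→PLN→EUR→THB: 2.124 × 0.05843 × 0.2133 × 36.79 = 0.97389
THB→PLN→EUR→THB: 0.119 × 0.2133 × 36.79 = 0.93383
THB→CNY→PLN→EUR→THB: 0.171 × 0.6845 × 0.2133 × 36.79 = 0.91852
Maximum is CNY→INR→PLN→CNY at 1.0590; arbitrage exists.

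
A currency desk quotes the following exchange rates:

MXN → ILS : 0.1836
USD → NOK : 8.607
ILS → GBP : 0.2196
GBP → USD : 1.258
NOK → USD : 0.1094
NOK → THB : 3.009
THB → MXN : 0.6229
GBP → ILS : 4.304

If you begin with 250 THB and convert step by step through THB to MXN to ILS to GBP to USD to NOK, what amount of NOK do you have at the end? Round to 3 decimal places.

250 THB × 0.6229 = 155.725 MXN
155.725 MXN × 0.1836 = 28.59111 ILS
28.59111 ILS × 0.2196 = 6.278607756 GBP
6.278607756 GBP × 1.258 = 7.898488557048 USD
7.898488557048 USD × 8.607 = 67.982291010512136 NOK

67.982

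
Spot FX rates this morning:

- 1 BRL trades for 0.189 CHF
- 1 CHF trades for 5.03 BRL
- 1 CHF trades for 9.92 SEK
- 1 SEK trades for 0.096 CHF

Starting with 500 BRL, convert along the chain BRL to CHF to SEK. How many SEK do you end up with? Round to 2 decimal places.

500 BRL × 0.189 = 94.5 CHF
94.5 CHF × 9.92 = 937.44 SEK

937.44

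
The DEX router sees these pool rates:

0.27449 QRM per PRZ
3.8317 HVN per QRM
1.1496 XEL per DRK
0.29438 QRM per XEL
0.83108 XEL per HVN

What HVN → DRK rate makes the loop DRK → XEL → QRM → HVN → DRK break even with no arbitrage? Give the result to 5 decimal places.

Known legs of the cycle: 1.1496 × 0.29438 × 3.8317 = 1.2967210325616
For no arbitrage the full-cycle product must be 1, so the missing rate is 1 / 1.2967210325616 ≈ 0.7711759.

0.77118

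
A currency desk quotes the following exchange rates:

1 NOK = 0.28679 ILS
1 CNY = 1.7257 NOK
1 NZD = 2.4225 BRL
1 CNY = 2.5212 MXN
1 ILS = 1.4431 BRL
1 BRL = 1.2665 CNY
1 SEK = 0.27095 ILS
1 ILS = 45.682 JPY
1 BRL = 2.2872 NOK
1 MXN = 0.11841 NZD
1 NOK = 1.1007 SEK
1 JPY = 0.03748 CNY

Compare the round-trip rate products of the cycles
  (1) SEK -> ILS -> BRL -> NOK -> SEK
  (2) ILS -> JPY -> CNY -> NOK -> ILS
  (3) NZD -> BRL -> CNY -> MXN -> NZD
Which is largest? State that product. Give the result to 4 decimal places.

(1) 0.27095 × 1.4431 × 2.2872 × 1.1007 = 0.98437
(2) 45.682 × 0.03748 × 1.7257 × 0.28679 = 0.84737
(3) 2.4225 × 1.2665 × 2.5212 × 0.11841 = 0.91594
Highest is cycle (1) at 0.9844 (≤1, no arbitrage).

0.9844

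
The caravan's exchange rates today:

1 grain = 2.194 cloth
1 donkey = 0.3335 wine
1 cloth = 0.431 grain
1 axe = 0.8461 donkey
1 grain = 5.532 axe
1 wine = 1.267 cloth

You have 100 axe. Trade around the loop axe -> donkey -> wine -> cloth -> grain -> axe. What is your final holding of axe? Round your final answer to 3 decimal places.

100 axe × 0.8461 = 84.61 donkey
84.61 donkey × 0.3335 = 28.217435 wine
28.217435 wine × 1.267 = 35.751490145 cloth
35.751490145 cloth × 0.431 = 15.408892252495 grain
15.408892252495 grain × 5.532 = 85.24199194080234 axe

85.242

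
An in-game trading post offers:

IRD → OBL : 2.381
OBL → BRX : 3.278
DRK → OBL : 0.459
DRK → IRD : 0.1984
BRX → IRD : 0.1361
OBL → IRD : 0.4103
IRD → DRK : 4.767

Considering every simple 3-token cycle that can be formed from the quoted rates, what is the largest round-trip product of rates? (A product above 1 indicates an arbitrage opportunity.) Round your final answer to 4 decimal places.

OBL→BRX→IRD→OBL: 3.278 × 0.1361 × 2.381 = 1.06225
DRK→OBL→IRD→DRK: 0.459 × 0.4103 × 4.767 = 0.89776
Maximum is OBL→BRX→IRD→OBL at 1.0622; arbitrage exists.

1.0622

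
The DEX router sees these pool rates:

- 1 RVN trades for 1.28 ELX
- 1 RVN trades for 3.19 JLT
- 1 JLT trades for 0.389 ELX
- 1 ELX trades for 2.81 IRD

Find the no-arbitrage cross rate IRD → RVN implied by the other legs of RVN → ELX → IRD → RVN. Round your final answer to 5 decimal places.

0.27802

Known legs of the cycle: 1.28 × 2.81 = 3.5968
For no arbitrage the full-cycle product must be 1, so the missing rate is 1 / 3.5968 ≈ 0.2780249.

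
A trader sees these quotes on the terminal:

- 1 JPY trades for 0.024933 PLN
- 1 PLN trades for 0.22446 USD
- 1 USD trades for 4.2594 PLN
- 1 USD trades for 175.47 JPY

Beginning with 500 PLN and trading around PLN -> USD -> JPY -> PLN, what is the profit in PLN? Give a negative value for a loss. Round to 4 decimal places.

-8.9945

500 PLN × 0.22446 = 112.23 USD
112.23 USD × 175.47 = 19692.9981 JPY
19692.9981 JPY × 0.024933 = 491.0055216273 PLN
Net change: 491.0055216273 − 500 = -8.9944783727 PLN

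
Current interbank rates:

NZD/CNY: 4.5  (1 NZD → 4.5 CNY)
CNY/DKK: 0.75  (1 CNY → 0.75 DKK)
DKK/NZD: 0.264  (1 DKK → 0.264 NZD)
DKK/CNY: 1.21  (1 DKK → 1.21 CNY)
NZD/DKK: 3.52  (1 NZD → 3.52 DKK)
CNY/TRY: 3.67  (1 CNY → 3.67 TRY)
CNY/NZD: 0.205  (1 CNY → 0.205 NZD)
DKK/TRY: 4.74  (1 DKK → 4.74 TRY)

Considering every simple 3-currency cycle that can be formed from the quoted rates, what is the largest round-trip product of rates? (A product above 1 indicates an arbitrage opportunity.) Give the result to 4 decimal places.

0.8910

NZD→CNY→DKK→NZD: 4.5 × 0.75 × 0.264 = 0.89100
NZD→DKK→CNY→NZD: 3.52 × 1.21 × 0.205 = 0.87314
Maximum is NZD→CNY→DKK→NZD at 0.8910; no arbitrage — every cycle loses value.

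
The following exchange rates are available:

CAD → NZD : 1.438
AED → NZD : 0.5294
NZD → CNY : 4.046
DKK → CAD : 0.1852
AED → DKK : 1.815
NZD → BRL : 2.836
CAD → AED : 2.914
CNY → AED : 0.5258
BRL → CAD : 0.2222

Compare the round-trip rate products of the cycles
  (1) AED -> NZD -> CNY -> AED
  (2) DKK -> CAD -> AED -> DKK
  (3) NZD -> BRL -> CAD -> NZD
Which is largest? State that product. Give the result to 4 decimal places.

1.1262

(1) 0.5294 × 4.046 × 0.5258 = 1.12624
(2) 0.1852 × 2.914 × 1.815 = 0.97951
(3) 2.836 × 0.2222 × 1.438 = 0.90617
Highest is cycle (1) at 1.1262 (>1, arbitrage).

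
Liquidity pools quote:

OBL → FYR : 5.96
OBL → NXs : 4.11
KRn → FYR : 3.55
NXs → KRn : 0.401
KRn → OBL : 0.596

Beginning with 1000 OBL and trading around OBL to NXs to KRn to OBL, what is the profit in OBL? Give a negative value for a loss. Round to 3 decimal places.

1000 OBL × 4.11 = 4110 NXs
4110 NXs × 0.401 = 1648.11 KRn
1648.11 KRn × 0.596 = 982.27356 OBL
Net change: 982.27356 − 1000 = -17.72644 OBL

-17.726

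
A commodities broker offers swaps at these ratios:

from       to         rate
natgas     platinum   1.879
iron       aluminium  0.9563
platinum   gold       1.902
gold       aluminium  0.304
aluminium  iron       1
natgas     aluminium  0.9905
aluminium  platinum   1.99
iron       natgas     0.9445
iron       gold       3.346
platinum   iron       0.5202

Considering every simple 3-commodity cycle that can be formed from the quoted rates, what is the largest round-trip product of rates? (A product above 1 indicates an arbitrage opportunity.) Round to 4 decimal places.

1.1506

platinum→gold→aluminium→platinum: 1.902 × 0.304 × 1.99 = 1.15063
gold→aluminium→iron→gold: 0.304 × 1 × 3.346 = 1.01718
platinum→iron→aluminium→platinum: 0.5202 × 0.9563 × 1.99 = 0.98996
natgas→aluminium→iron→natgas: 0.9905 × 1 × 0.9445 = 0.93553
platinum→iron→natgas→platinum: 0.5202 × 0.9445 × 1.879 = 0.92321
Maximum is platinum→gold→aluminium→platinum at 1.1506; arbitrage exists.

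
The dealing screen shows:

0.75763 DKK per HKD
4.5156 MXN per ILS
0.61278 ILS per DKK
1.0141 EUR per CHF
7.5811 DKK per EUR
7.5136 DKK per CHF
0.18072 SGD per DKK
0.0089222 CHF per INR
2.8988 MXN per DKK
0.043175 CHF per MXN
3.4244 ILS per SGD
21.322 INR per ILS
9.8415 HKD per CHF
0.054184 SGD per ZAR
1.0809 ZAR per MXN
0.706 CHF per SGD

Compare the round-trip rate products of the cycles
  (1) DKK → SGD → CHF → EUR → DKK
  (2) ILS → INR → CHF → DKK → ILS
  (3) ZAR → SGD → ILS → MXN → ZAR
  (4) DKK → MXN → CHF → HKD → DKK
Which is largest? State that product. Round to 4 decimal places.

(1) 0.18072 × 0.706 × 1.0141 × 7.5811 = 0.98090
(2) 21.322 × 0.0089222 × 7.5136 × 0.61278 = 0.87590
(3) 0.054184 × 3.4244 × 4.5156 × 1.0809 = 0.90564
(4) 2.8988 × 0.043175 × 9.8415 × 0.75763 = 0.93319
Highest is cycle (1) at 0.9809 (≤1, no arbitrage).

0.9809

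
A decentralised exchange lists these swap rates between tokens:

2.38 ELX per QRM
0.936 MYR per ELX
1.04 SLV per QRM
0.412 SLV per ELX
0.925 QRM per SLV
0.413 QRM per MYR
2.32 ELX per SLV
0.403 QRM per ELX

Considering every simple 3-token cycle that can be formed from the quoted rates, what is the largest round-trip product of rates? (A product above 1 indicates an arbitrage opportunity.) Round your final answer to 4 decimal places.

SLV→ELX→QRM→SLV: 2.32 × 0.403 × 1.04 = 0.97236
ELX→MYR→QRM→ELX: 0.936 × 0.413 × 2.38 = 0.92003
SLV→QRM→ELX→SLV: 0.925 × 2.38 × 0.412 = 0.90702
Maximum is SLV→ELX→QRM→SLV at 0.9724; no arbitrage — every cycle loses value.

0.9724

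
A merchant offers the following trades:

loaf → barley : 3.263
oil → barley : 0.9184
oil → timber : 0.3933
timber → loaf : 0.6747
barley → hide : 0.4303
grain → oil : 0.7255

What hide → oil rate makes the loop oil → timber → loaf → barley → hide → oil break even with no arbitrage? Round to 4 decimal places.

2.6840

Known legs of the cycle: 0.3933 × 0.6747 × 3.263 × 0.4303 = 0.372583035310239
For no arbitrage the full-cycle product must be 1, so the missing rate is 1 / 0.372583035310239 ≈ 2.683965.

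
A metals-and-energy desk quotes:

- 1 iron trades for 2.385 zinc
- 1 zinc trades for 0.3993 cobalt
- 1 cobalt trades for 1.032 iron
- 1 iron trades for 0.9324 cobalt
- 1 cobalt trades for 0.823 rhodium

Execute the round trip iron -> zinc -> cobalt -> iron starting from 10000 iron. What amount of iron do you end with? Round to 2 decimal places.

9828.05

10000 iron × 2.385 = 23850 zinc
23850 zinc × 0.3993 = 9523.305 cobalt
9523.305 cobalt × 1.032 = 9828.05076 iron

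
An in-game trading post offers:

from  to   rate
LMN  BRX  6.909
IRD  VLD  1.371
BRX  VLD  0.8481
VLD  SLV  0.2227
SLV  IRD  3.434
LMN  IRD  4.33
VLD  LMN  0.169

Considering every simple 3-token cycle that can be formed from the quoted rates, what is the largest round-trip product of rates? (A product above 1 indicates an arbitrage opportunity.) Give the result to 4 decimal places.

1.0485

SLV→IRD→VLD→SLV: 3.434 × 1.371 × 0.2227 = 1.04847
LMN→IRD→VLD→LMN: 4.33 × 1.371 × 0.169 = 1.00326
BRX→VLD→LMN→BRX: 0.8481 × 0.169 × 6.909 = 0.99026
Maximum is SLV→IRD→VLD→SLV at 1.0485; arbitrage exists.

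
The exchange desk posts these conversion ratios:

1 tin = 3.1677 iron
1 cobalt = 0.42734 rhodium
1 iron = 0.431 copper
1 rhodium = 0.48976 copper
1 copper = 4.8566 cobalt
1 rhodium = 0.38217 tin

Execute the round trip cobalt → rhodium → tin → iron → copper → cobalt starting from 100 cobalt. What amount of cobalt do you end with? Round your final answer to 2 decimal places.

100 cobalt × 0.42734 = 42.734 rhodium
42.734 rhodium × 0.38217 = 16.33165278 tin
16.33165278 tin × 3.1677 = 51.733776511206 iron
51.733776511206 iron × 0.431 = 22.297257676329786 copper
22.297257676329786 copper × 4.8566 = 108.2888616308632386876 cobalt

108.29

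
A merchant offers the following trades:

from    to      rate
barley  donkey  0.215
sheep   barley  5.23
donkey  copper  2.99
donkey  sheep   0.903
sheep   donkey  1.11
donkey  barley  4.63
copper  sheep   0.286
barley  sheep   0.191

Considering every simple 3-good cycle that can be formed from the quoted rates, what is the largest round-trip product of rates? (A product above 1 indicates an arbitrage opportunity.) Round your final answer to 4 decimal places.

1.0154

donkey→sheep→barley→donkey: 0.903 × 5.23 × 0.215 = 1.01538
donkey→barley→sheep→donkey: 4.63 × 0.191 × 1.11 = 0.98161
donkey→copper→sheep→donkey: 2.99 × 0.286 × 1.11 = 0.94921
Maximum is donkey→sheep→barley→donkey at 1.0154; arbitrage exists.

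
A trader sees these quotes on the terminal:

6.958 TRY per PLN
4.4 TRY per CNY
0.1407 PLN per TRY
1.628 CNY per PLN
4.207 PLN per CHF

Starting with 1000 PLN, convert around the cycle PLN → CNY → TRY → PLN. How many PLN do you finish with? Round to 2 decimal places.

1007.86

1000 PLN × 1.628 = 1628 CNY
1628 CNY × 4.4 = 7163.2 TRY
7163.2 TRY × 0.1407 = 1007.86224 PLN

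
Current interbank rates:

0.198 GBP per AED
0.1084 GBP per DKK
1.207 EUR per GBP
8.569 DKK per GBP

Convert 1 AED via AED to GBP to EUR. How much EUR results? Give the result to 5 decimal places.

0.23899

1 AED × 0.198 = 0.198 GBP
0.198 GBP × 1.207 = 0.238986 EUR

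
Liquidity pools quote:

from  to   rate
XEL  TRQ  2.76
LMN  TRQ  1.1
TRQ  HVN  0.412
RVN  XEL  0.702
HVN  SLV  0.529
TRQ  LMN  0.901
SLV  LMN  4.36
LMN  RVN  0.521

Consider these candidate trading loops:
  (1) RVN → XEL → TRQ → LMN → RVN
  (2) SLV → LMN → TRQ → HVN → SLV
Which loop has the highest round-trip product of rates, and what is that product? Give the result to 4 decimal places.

1.0453

(1) 0.702 × 2.76 × 0.901 × 0.521 = 0.90951
(2) 4.36 × 1.1 × 0.412 × 0.529 = 1.04528
Highest is cycle (2) at 1.0453 (>1, arbitrage).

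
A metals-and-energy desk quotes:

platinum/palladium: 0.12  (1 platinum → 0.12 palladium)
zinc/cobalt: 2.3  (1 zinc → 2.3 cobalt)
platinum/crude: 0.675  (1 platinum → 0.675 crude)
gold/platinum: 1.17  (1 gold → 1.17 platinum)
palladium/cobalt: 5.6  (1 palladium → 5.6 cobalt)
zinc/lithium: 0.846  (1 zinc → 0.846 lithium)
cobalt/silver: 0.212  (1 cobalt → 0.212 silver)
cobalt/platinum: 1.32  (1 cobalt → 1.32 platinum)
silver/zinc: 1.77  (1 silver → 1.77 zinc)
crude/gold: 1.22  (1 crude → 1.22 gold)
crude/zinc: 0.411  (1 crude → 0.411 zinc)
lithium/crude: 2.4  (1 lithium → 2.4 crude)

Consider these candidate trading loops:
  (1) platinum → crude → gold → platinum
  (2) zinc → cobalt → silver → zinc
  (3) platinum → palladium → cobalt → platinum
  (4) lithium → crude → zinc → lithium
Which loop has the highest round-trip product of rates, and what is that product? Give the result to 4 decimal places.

0.9635

(1) 0.675 × 1.22 × 1.17 = 0.96350
(2) 2.3 × 0.212 × 1.77 = 0.86305
(3) 0.12 × 5.6 × 1.32 = 0.88704
(4) 2.4 × 0.411 × 0.846 = 0.83449
Highest is cycle (1) at 0.9635 (≤1, no arbitrage).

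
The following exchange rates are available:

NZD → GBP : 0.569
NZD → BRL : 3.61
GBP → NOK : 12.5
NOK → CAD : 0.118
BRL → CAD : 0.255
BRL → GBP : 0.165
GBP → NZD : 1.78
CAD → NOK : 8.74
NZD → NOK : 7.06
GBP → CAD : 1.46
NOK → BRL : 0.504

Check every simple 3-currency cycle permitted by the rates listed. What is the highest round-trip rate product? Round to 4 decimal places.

CAD→NOK→BRL→CAD: 8.74 × 0.504 × 0.255 = 1.12326
BRL→GBP→NZD→BRL: 0.165 × 1.78 × 3.61 = 1.06026
BRL→GBP→NOK→BRL: 0.165 × 12.5 × 0.504 = 1.03950
Maximum is CAD→NOK→BRL→CAD at 1.1233; arbitrage exists.

1.1233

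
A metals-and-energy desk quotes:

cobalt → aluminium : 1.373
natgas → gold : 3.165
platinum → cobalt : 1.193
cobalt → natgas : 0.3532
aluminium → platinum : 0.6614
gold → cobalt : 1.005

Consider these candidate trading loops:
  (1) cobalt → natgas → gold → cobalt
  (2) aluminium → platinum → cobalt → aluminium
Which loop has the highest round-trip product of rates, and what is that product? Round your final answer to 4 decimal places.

(1) 0.3532 × 3.165 × 1.005 = 1.12347
(2) 0.6614 × 1.193 × 1.373 = 1.08337
Highest is cycle (1) at 1.1235 (>1, arbitrage).

1.1235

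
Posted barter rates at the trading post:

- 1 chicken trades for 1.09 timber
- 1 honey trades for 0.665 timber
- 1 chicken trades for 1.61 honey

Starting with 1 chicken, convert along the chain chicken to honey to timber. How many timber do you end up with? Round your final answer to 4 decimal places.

1 chicken × 1.61 = 1.61 honey
1.61 honey × 0.665 = 1.07065 timber

1.0707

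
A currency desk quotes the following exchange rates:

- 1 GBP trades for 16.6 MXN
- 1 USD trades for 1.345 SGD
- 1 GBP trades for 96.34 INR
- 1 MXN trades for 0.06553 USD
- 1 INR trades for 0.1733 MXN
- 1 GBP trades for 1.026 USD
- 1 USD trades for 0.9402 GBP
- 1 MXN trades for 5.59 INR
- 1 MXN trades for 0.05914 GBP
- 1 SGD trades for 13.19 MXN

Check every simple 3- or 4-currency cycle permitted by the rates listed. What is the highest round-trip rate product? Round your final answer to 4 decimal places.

1.1625

MXN→USD→SGD→MXN: 0.06553 × 1.345 × 13.19 = 1.16254
MXN→GBP→USD→SGD→MXN: 0.05914 × 1.026 × 1.345 × 13.19 = 1.07645
MXN→USD→GBP→INR→MXN: 0.06553 × 0.9402 × 96.34 × 0.1733 = 1.02865
MXN→USD→GBP→MXN: 0.06553 × 0.9402 × 16.6 = 1.02275
MXN→GBP→INR→MXN: 0.05914 × 96.34 × 0.1733 = 0.98738
Maximum is MXN→USD→SGD→MXN at 1.1625; arbitrage exists.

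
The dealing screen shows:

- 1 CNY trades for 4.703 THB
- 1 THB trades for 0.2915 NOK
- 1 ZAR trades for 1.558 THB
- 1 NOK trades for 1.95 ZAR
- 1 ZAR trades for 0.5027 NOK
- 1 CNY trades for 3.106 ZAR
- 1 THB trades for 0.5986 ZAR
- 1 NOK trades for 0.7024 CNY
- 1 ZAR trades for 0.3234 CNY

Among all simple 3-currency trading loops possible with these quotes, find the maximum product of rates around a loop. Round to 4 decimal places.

1.0967

NOK→CNY→ZAR→NOK: 0.7024 × 3.106 × 0.5027 = 1.09672
NOK→CNY→THB→NOK: 0.7024 × 4.703 × 0.2915 = 0.96294
THB→ZAR→CNY→THB: 0.5986 × 0.3234 × 4.703 = 0.91044
NOK→ZAR→THB→NOK: 1.95 × 1.558 × 0.2915 = 0.88561
Maximum is NOK→CNY→ZAR→NOK at 1.0967; arbitrage exists.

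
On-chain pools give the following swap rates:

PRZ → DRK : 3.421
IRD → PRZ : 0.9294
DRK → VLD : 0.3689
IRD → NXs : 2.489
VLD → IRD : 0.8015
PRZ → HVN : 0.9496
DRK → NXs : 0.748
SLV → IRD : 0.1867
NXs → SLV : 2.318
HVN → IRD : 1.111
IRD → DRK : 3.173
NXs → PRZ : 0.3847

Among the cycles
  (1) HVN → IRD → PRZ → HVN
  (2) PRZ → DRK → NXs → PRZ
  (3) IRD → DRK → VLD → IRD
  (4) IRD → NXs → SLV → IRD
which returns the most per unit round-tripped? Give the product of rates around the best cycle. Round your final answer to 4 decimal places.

1.0772

(1) 1.111 × 0.9294 × 0.9496 = 0.98052
(2) 3.421 × 0.748 × 0.3847 = 0.98441
(3) 3.173 × 0.3689 × 0.8015 = 0.93817
(4) 2.489 × 2.318 × 0.1867 = 1.07717
Highest is cycle (4) at 1.0772 (>1, arbitrage).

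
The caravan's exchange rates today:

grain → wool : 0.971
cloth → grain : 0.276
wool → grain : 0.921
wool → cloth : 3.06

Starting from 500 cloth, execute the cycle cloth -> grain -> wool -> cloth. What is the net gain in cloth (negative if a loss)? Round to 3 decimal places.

-89.966

500 cloth × 0.276 = 138 grain
138 grain × 0.971 = 133.998 wool
133.998 wool × 3.06 = 410.03388 cloth
Net change: 410.03388 − 500 = -89.96612 cloth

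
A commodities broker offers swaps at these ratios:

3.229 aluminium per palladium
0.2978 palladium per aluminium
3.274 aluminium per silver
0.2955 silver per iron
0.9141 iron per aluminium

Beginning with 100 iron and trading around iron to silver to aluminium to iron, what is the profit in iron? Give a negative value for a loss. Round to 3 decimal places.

-11.564

100 iron × 0.2955 = 29.55 silver
29.55 silver × 3.274 = 96.7467 aluminium
96.7467 aluminium × 0.9141 = 88.43615847 iron
Net change: 88.43615847 − 100 = -11.56384153 iron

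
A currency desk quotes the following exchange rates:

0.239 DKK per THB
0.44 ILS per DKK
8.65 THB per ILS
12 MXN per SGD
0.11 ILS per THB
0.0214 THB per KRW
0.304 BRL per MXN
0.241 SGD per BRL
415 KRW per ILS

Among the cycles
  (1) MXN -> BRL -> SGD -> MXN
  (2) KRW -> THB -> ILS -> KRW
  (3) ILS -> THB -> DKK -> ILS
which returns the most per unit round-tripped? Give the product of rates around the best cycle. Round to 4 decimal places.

0.9769

(1) 0.304 × 0.241 × 12 = 0.87917
(2) 0.0214 × 0.11 × 415 = 0.97691
(3) 8.65 × 0.239 × 0.44 = 0.90963
Highest is cycle (2) at 0.9769 (≤1, no arbitrage).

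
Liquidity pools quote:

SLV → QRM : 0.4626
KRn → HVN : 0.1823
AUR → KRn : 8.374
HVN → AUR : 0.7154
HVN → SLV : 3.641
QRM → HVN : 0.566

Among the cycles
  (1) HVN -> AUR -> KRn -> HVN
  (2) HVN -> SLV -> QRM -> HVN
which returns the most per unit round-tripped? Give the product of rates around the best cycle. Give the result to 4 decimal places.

(1) 0.7154 × 8.374 × 0.1823 = 1.09212
(2) 3.641 × 0.4626 × 0.566 = 0.95333
Highest is cycle (1) at 1.0921 (>1, arbitrage).

1.0921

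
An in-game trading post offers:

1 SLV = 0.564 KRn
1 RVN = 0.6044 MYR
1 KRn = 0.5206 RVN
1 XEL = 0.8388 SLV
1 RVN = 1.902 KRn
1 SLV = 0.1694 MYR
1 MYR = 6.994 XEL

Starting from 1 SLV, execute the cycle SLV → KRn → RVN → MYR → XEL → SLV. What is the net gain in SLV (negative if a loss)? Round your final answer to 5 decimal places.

0.04110

1 SLV × 0.564 = 0.564 KRn
0.564 KRn × 0.5206 = 0.2936184 RVN
0.2936184 RVN × 0.6044 = 0.17746296096 MYR
0.17746296096 MYR × 6.994 = 1.24117594895424 XEL
1.24117594895424 XEL × 0.8388 = 1.041098385982816512 SLV
Net change: 1.041098385982816512 − 1 = 0.041098385982816512 SLV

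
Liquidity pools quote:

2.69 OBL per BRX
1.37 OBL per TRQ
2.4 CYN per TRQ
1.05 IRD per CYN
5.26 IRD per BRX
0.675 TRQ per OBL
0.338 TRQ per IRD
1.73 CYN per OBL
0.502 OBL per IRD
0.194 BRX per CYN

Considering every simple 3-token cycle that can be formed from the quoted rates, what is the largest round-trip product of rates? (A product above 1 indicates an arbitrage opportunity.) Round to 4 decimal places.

OBL→CYN→IRD→OBL: 1.73 × 1.05 × 0.502 = 0.91188
OBL→CYN→BRX→OBL: 1.73 × 0.194 × 2.69 = 0.90282
TRQ→CYN→IRD→TRQ: 2.4 × 1.05 × 0.338 = 0.85176
Maximum is OBL→CYN→IRD→OBL at 0.9119; no arbitrage — every cycle loses value.

0.9119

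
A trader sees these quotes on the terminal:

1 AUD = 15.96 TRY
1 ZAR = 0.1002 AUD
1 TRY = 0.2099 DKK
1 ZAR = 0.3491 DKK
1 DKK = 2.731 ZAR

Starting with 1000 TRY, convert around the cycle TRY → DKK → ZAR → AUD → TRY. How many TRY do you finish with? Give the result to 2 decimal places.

1000 TRY × 0.2099 = 209.9 DKK
209.9 DKK × 2.731 = 573.2369 ZAR
573.2369 ZAR × 0.1002 = 57.43833738 AUD
57.43833738 AUD × 15.96 = 916.7158645848 TRY

916.72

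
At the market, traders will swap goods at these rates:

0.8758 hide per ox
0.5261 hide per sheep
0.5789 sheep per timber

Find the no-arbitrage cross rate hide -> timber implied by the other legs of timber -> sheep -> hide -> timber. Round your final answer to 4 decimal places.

Known legs of the cycle: 0.5789 × 0.5261 = 0.30455929
For no arbitrage the full-cycle product must be 1, so the missing rate is 1 / 0.30455929 ≈ 3.283433.

3.2834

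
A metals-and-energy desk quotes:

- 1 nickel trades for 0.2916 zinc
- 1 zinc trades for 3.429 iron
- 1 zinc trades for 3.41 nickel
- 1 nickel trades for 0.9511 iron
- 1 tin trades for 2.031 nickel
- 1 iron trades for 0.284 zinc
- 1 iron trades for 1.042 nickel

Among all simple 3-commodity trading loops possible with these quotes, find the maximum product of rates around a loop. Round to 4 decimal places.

nickel→zinc→iron→nickel: 0.2916 × 3.429 × 1.042 = 1.04189
nickel→iron→zinc→nickel: 0.9511 × 0.284 × 3.41 = 0.92108
Maximum is nickel→zinc→iron→nickel at 1.0419; arbitrage exists.

1.0419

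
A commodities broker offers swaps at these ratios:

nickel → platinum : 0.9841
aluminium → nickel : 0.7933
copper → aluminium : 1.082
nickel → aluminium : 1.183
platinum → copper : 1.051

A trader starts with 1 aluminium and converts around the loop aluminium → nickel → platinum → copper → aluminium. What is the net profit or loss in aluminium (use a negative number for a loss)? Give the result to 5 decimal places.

-0.11222

1 aluminium × 0.7933 = 0.7933 nickel
0.7933 nickel × 0.9841 = 0.78068653 platinum
0.78068653 platinum × 1.051 = 0.82050154303 copper
0.82050154303 copper × 1.082 = 0.88778266955846 aluminium
Net change: 0.88778266955846 − 1 = -0.11221733044154 aluminium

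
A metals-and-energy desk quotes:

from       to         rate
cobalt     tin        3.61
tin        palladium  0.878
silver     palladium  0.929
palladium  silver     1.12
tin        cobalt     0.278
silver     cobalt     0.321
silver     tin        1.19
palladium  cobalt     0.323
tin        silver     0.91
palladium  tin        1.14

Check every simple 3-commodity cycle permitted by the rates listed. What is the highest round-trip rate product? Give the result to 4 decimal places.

1.1702

silver→tin→palladium→silver: 1.19 × 0.878 × 1.12 = 1.17020
silver→cobalt→tin→silver: 0.321 × 3.61 × 0.91 = 1.05452
cobalt→tin→palladium→cobalt: 3.61 × 0.878 × 0.323 = 1.02377
silver→palladium→tin→silver: 0.929 × 1.14 × 0.91 = 0.96374
Maximum is silver→tin→palladium→silver at 1.1702; arbitrage exists.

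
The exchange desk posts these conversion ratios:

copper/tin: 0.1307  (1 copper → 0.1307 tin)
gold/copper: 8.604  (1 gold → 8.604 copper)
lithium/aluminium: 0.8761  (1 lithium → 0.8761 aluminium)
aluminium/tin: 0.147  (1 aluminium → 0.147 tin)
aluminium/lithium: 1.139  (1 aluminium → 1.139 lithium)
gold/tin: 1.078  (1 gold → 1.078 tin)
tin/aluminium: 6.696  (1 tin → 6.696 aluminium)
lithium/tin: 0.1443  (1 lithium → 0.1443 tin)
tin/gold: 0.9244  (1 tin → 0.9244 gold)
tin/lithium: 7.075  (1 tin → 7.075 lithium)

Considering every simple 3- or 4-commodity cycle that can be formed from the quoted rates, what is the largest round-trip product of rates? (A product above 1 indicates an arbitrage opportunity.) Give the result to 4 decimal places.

tin→aluminium→lithium→tin: 6.696 × 1.139 × 0.1443 = 1.10054
tin→gold→copper→tin: 0.9244 × 8.604 × 0.1307 = 1.03953
tin→lithium→aluminium→tin: 7.075 × 0.8761 × 0.147 = 0.91117
Maximum is tin→aluminium→lithium→tin at 1.1005; arbitrage exists.

1.1005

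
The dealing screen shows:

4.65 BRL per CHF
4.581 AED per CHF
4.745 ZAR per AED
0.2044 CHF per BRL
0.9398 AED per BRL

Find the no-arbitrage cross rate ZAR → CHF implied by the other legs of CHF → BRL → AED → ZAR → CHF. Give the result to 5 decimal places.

Known legs of the cycle: 4.65 × 0.9398 × 4.745 = 20.73598215
For no arbitrage the full-cycle product must be 1, so the missing rate is 1 / 20.73598215 ≈ 0.0482254.

0.04823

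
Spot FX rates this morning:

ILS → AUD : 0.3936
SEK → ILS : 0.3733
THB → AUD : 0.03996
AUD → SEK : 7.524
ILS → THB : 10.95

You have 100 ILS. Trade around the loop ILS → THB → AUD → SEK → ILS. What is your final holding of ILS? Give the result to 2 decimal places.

100 ILS × 10.95 = 1095 THB
1095 THB × 0.03996 = 43.7562 AUD
43.7562 AUD × 7.524 = 329.2216488 SEK
329.2216488 SEK × 0.3733 = 122.89844149704 ILS

122.90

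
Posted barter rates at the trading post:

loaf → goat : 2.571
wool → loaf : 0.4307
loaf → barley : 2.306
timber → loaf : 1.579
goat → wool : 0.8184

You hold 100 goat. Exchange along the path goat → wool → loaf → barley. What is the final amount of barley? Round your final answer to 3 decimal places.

81.283

100 goat × 0.8184 = 81.84 wool
81.84 wool × 0.4307 = 35.248488 loaf
35.248488 loaf × 2.306 = 81.283013328 barley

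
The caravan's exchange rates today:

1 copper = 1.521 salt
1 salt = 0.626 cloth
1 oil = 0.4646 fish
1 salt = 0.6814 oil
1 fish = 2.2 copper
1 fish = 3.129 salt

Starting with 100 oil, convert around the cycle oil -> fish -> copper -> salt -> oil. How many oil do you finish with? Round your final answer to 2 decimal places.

100 oil × 0.4646 = 46.46 fish
46.46 fish × 2.2 = 102.212 copper
102.212 copper × 1.521 = 155.464452 salt
155.464452 salt × 0.6814 = 105.9334775928 oil

105.93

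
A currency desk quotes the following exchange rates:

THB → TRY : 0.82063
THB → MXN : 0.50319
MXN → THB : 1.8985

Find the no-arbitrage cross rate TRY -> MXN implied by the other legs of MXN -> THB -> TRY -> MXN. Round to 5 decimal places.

0.64186

Known legs of the cycle: 1.8985 × 0.82063 = 1.557966055
For no arbitrage the full-cycle product must be 1, so the missing rate is 1 / 1.557966055 ≈ 0.6418625.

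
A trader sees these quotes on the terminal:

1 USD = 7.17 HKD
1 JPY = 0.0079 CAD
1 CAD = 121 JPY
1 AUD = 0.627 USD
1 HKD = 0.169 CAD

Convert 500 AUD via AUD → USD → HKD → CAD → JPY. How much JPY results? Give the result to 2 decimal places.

45965.16

500 AUD × 0.627 = 313.5 USD
313.5 USD × 7.17 = 2247.795 HKD
2247.795 HKD × 0.169 = 379.877355 CAD
379.877355 CAD × 121 = 45965.159955 JPY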